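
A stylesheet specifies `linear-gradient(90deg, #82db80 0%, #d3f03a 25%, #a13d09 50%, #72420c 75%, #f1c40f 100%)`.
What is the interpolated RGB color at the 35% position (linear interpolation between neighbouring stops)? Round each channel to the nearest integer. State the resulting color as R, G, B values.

(191, 168, 38)

35% lies between the 25% and 50% stops, so the local fraction is t = (35 − 25)/(50 − 25) = 10/25 ≈ 0.4.
#d3f03a → (211, 240, 58); #a13d09 → (161, 61, 9).
R = 211 + 0.4 × (161 − 211) = 191 → 191
G = 240 + 0.4 × (61 − 240) = 168.4 → 168
B = 58 + 0.4 × (9 − 58) = 38.4 → 38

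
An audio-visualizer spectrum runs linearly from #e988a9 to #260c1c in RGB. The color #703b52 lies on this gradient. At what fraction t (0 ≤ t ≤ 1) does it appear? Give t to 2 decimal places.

0.62

Invert the lerp on the R channel (largest span, 195): t = (112 − 233) / (38 − 233) = -121/-195 = 0.62051.
Check on G: (59 − 136)/(12 − 136) = 0.621 ✓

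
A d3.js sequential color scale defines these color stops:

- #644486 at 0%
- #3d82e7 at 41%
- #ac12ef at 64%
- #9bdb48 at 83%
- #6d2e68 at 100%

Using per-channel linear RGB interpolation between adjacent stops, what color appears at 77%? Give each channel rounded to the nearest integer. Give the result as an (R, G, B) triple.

(160, 156, 125)

77% lies between the 64% and 83% stops, so the local fraction is t = (77 − 64)/(83 − 64) = 13/19 ≈ 0.6842.
#ac12ef → (172, 18, 239); #9bdb48 → (155, 219, 72).
R = 172 + 0.6842 × (155 − 172) = 160.369 → 160
G = 18 + 0.6842 × (219 − 18) = 155.524 → 156
B = 239 + 0.6842 × (72 − 239) = 124.739 → 125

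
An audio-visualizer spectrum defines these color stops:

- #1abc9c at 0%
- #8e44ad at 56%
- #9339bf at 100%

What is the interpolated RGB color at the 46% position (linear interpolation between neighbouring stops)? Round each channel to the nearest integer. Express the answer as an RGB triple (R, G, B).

46% lies between the 0% and 56% stops, so the local fraction is t = (46 − 0)/(56 − 0) = 46/56 ≈ 0.8214.
#1abc9c → (26, 188, 156); #8e44ad → (142, 68, 173).
R = 26 + 0.8214 × (142 − 26) = 121.282 → 121
G = 188 + 0.8214 × (68 − 188) = 89.432 → 89
B = 156 + 0.8214 × (173 − 156) = 169.964 → 170

(121, 89, 170)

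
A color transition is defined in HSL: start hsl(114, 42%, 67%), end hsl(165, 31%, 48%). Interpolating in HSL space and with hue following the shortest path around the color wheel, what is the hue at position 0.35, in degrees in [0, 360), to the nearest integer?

Hue arc: Δh = 165 − 114 = 51° (|Δh| ≤ 180, already the shorter path).
H = 114 + 0.35 × (51) = 131.85 → 132°

132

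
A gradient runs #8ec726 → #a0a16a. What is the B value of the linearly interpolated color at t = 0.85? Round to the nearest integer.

96

B₁ = 38 (from #8ec726), B₂ = 106 (from #a0a16a).
B = 38 + 0.85 × (106 − 38) = 95.8 → 96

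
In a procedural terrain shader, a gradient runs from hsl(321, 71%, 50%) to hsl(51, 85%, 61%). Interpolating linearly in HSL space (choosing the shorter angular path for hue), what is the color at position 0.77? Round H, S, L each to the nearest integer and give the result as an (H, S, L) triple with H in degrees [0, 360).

Hue: 51 − 321 = -270°, but |-270| > 180 so the shorter arc goes the other way: Δh = -270 + 360 = 90°.
H = 321 + 0.77 × (90) = 390.3 → 390 → 390 mod 360 = 30°
S = 71 + 0.77 × (85 − 71) = 81.78 → 82%
L = 50 + 0.77 × (61 − 50) = 58.47 → 58%

(30, 82, 58)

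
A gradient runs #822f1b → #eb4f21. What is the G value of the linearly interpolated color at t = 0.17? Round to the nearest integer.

G₁ = 47 (from #822f1b), G₂ = 79 (from #eb4f21).
G = 47 + 0.17 × (79 − 47) = 52.44 → 52

52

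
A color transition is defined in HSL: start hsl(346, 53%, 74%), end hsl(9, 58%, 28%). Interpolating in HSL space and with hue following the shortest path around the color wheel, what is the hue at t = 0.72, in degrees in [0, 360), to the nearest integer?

3

Hue: 9 − 346 = -337°, but |-337| > 180 so the shorter arc goes the other way: Δh = -337 + 360 = 23°.
H = 346 + 0.72 × (23) = 362.56 → 363 → 363 mod 360 = 3°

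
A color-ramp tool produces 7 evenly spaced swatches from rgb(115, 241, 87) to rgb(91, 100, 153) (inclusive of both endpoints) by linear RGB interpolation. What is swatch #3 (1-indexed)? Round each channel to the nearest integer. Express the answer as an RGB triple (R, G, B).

With 7 swatches and endpoints inclusive, swatch 3 sits at t = (3 − 1)/(7 − 1) = 2/6 ≈ 0.3333.
R = 115 + 0.3333 × (91 − 115) = 107.001 → 107
G = 241 + 0.3333 × (100 − 241) = 194.005 → 194
B = 87 + 0.3333 × (153 − 87) = 108.998 → 109

(107, 194, 109)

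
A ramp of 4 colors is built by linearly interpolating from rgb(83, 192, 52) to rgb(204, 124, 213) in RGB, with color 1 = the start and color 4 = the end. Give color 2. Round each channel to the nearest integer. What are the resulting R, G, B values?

(123, 169, 106)

With 4 swatches and endpoints inclusive, swatch 2 sits at t = (2 − 1)/(4 − 1) = 1/3 ≈ 0.3333.
R = 83 + 0.3333 × (204 − 83) = 123.329 → 123
G = 192 + 0.3333 × (124 − 192) = 169.336 → 169
B = 52 + 0.3333 × (213 − 52) = 105.661 → 106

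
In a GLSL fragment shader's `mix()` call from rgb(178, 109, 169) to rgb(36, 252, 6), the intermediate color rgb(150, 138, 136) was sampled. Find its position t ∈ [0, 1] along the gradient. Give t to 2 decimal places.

0.20

Invert the lerp on the B channel (largest span, 163): t = (136 − 169) / (6 − 169) = -33/-163 = 0.20245.
Check on R: (150 − 178)/(36 − 178) = 0.1972 ✓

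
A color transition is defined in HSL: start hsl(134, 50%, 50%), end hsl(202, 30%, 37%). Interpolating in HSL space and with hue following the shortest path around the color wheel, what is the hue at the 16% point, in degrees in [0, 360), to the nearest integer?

145

Hue arc: Δh = 202 − 134 = 68° (|Δh| ≤ 180, already the shorter path).
H = 134 + 0.16 × (68) = 144.88 → 145°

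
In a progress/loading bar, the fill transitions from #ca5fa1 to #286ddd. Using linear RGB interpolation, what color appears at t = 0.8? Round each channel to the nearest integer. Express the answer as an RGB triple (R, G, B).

#ca5fa1 → (202, 95, 161); #286ddd → (40, 109, 221).
R = 202 + 0.8 × (40 − 202) = 202 + 0.8 × -162 = 72.4 → 72
G = 95 + 0.8 × (109 − 95) = 95 + 0.8 × 14 = 106.2 → 106
B = 161 + 0.8 × (221 − 161) = 161 + 0.8 × 60 = 209 → 209

(72, 106, 209)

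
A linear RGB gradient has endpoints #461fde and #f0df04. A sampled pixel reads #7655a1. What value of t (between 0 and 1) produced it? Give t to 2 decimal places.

0.28

Invert the lerp on the B channel (largest span, 218): t = (161 − 222) / (4 − 222) = -61/-218 = 0.27982.
Check on R: (118 − 70)/(240 − 70) = 0.2824 ✓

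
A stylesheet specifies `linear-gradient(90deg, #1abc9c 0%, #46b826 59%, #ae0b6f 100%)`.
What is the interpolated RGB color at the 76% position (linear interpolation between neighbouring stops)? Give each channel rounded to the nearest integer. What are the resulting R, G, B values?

76% lies between the 59% and 100% stops, so the local fraction is t = (76 − 59)/(100 − 59) = 17/41 ≈ 0.4146.
#46b826 → (70, 184, 38); #ae0b6f → (174, 11, 111).
R = 70 + 0.4146 × (174 − 70) = 113.118 → 113
G = 184 + 0.4146 × (11 − 184) = 112.274 → 112
B = 38 + 0.4146 × (111 − 38) = 68.266 → 68

(113, 112, 68)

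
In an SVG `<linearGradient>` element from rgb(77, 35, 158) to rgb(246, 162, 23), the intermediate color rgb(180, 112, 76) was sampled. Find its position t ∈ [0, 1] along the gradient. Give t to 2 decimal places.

0.61

Invert the lerp on the R channel (largest span, 169): t = (180 − 77) / (246 − 77) = 103/169 = 0.60947.
Check on G: (112 − 35)/(162 − 35) = 0.6063 ✓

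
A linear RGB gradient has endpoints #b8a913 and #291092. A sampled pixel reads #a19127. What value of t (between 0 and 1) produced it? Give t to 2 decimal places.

0.16

Invert the lerp on the G channel (largest span, 153): t = (145 − 169) / (16 − 169) = -24/-153 = 0.15686.
Check on R: (161 − 184)/(41 − 184) = 0.1608 ✓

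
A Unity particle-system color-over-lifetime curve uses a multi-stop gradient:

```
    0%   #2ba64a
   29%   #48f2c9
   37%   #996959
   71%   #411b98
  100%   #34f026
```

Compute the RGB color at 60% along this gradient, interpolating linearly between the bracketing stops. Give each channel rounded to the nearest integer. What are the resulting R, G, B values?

60% lies between the 37% and 71% stops, so the local fraction is t = (60 − 37)/(71 − 37) = 23/34 ≈ 0.6765.
#996959 → (153, 105, 89); #411b98 → (65, 27, 152).
R = 153 + 0.6765 × (65 − 153) = 93.468 → 93
G = 105 + 0.6765 × (27 − 105) = 52.233 → 52
B = 89 + 0.6765 × (152 − 89) = 131.62 → 132

(93, 52, 132)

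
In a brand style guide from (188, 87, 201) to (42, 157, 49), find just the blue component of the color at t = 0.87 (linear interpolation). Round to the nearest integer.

B = 201 + 0.87 × (49 − 201) = 68.76 → 69

69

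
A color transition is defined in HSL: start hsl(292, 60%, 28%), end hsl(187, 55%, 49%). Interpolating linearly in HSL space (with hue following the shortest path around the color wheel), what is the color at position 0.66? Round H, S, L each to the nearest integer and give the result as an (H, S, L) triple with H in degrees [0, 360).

Hue arc: Δh = 187 − 292 = -105° (|Δh| ≤ 180, already the shorter path).
H = 292 + 0.66 × (-105) = 222.7 → 223°
S = 60 + 0.66 × (55 − 60) = 56.7 → 57%
L = 28 + 0.66 × (49 − 28) = 41.86 → 42%

(223, 57, 42)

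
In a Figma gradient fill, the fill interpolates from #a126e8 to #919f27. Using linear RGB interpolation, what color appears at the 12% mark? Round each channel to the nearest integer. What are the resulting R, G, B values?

(159, 53, 209)

#a126e8 → (161, 38, 232); #919f27 → (145, 159, 39).
12% corresponds to t = 0.12.
R = 161 + 0.12 × (145 − 161) = 161 + 0.12 × -16 = 159.08 → 159
G = 38 + 0.12 × (159 − 38) = 38 + 0.12 × 121 = 52.52 → 53
B = 232 + 0.12 × (39 − 232) = 232 + 0.12 × -193 = 208.84 → 209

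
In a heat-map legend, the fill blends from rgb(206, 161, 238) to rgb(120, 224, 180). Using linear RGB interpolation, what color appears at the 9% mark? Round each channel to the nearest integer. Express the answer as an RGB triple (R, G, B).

(198, 167, 233)

9% corresponds to t = 0.09.
R = 206 + 0.09 × (120 − 206) = 206 + 0.09 × -86 = 198.26 → 198
G = 161 + 0.09 × (224 − 161) = 161 + 0.09 × 63 = 166.67 → 167
B = 238 + 0.09 × (180 − 238) = 238 + 0.09 × -58 = 232.78 → 233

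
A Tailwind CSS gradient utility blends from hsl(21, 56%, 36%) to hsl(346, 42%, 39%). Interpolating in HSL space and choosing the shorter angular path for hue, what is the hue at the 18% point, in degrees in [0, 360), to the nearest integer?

Hue: 346 − 21 = 325°, but |325| > 180 so the shorter arc goes the other way: Δh = 325 − 360 = -35°.
H = 21 + 0.18 × (-35) = 14.7 → 15°

15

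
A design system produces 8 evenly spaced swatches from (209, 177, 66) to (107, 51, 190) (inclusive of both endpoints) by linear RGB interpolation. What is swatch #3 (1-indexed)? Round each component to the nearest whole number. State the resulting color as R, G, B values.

(180, 141, 101)

With 8 swatches and endpoints inclusive, swatch 3 sits at t = (3 − 1)/(8 − 1) = 2/7 ≈ 0.2857.
R = 209 + 0.2857 × (107 − 209) = 179.859 → 180
G = 177 + 0.2857 × (51 − 177) = 141.002 → 141
B = 66 + 0.2857 × (190 − 66) = 101.427 → 101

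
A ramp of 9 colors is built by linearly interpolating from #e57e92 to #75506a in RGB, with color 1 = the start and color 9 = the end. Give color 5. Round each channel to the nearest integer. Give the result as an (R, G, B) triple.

(173, 103, 126)

With 9 swatches and endpoints inclusive, swatch 5 sits at t = (5 − 1)/(9 − 1) = 4/8 ≈ 0.5.
#e57e92 → (229, 126, 146); #75506a → (117, 80, 106).
R = 229 + 0.5 × (117 − 229) = 173 → 173
G = 126 + 0.5 × (80 − 126) = 103 → 103
B = 146 + 0.5 × (106 − 146) = 126 → 126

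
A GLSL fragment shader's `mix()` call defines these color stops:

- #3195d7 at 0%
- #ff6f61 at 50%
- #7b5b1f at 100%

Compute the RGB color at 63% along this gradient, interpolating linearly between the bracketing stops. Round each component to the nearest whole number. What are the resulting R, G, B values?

63% lies between the 50% and 100% stops, so the local fraction is t = (63 − 50)/(100 − 50) = 13/50 ≈ 0.26.
#ff6f61 → (255, 111, 97); #7b5b1f → (123, 91, 31).
R = 255 + 0.26 × (123 − 255) = 220.68 → 221
G = 111 + 0.26 × (91 − 111) = 105.8 → 106
B = 97 + 0.26 × (31 − 97) = 79.84 → 80

(221, 106, 80)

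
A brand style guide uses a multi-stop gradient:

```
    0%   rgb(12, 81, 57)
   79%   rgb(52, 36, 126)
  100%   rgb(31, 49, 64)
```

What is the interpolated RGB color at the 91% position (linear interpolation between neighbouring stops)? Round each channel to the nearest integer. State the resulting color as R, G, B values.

91% lies between the 79% and 100% stops, so the local fraction is t = (91 − 79)/(100 − 79) = 12/21 ≈ 0.5714.
R = 52 + 0.5714 × (31 − 52) = 40.001 → 40
G = 36 + 0.5714 × (49 − 36) = 43.428 → 43
B = 126 + 0.5714 × (64 − 126) = 90.573 → 91

(40, 43, 91)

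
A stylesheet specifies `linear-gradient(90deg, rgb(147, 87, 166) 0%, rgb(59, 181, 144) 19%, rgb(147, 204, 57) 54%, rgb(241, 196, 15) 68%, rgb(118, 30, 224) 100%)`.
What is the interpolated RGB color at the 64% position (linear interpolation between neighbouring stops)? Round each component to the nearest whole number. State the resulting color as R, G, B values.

64% lies between the 54% and 68% stops, so the local fraction is t = (64 − 54)/(68 − 54) = 10/14 ≈ 0.7143.
R = 147 + 0.7143 × (241 − 147) = 214.144 → 214
G = 204 + 0.7143 × (196 − 204) = 198.286 → 198
B = 57 + 0.7143 × (15 − 57) = 26.999 → 27

(214, 198, 27)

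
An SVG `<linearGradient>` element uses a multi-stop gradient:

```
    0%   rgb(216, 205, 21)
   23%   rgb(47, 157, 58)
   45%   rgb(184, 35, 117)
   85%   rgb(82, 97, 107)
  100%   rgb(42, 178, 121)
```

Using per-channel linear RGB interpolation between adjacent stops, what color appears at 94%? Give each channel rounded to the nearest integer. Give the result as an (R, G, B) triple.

(58, 146, 115)

94% lies between the 85% and 100% stops, so the local fraction is t = (94 − 85)/(100 − 85) = 9/15 ≈ 0.6.
R = 82 + 0.6 × (42 − 82) = 58 → 58
G = 97 + 0.6 × (178 − 97) = 145.6 → 146
B = 107 + 0.6 × (121 − 107) = 115.4 → 115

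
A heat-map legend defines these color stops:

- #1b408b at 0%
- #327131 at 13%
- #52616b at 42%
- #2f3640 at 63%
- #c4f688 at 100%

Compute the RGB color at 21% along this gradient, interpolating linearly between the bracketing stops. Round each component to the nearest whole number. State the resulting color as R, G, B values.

(59, 109, 65)

21% lies between the 13% and 42% stops, so the local fraction is t = (21 − 13)/(42 − 13) = 8/29 ≈ 0.2759.
#327131 → (50, 113, 49); #52616b → (82, 97, 107).
R = 50 + 0.2759 × (82 − 50) = 58.829 → 59
G = 113 + 0.2759 × (97 − 113) = 108.586 → 109
B = 49 + 0.2759 × (107 − 49) = 65.002 → 65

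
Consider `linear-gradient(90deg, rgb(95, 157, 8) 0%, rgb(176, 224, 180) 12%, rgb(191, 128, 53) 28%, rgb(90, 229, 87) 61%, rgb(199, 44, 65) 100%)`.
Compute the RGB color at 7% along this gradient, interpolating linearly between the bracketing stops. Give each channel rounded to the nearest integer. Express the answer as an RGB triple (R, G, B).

7% lies between the 0% and 12% stops, so the local fraction is t = (7 − 0)/(12 − 0) = 7/12 ≈ 0.5833.
R = 95 + 0.5833 × (176 − 95) = 142.247 → 142
G = 157 + 0.5833 × (224 − 157) = 196.081 → 196
B = 8 + 0.5833 × (180 − 8) = 108.328 → 108

(142, 196, 108)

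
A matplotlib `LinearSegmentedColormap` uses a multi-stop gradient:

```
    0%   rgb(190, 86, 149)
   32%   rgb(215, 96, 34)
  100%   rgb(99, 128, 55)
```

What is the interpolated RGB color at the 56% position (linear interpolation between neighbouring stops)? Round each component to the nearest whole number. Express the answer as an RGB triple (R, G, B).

(174, 107, 41)

56% lies between the 32% and 100% stops, so the local fraction is t = (56 − 32)/(100 − 32) = 24/68 ≈ 0.3529.
R = 215 + 0.3529 × (99 − 215) = 174.064 → 174
G = 96 + 0.3529 × (128 − 96) = 107.293 → 107
B = 34 + 0.3529 × (55 − 34) = 41.411 → 41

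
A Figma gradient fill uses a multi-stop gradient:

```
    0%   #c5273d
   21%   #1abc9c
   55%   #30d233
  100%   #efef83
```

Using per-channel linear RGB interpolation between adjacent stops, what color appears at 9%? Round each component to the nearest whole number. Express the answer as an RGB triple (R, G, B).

9% lies between the 0% and 21% stops, so the local fraction is t = (9 − 0)/(21 − 0) = 9/21 ≈ 0.4286.
#c5273d → (197, 39, 61); #1abc9c → (26, 188, 156).
R = 197 + 0.4286 × (26 − 197) = 123.709 → 124
G = 39 + 0.4286 × (188 − 39) = 102.861 → 103
B = 61 + 0.4286 × (156 − 61) = 101.717 → 102

(124, 103, 102)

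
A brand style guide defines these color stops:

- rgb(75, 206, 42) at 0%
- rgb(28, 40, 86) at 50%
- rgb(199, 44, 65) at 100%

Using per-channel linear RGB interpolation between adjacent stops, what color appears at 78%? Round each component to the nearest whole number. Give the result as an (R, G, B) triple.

78% lies between the 50% and 100% stops, so the local fraction is t = (78 − 50)/(100 − 50) = 28/50 ≈ 0.56.
R = 28 + 0.56 × (199 − 28) = 123.76 → 124
G = 40 + 0.56 × (44 − 40) = 42.24 → 42
B = 86 + 0.56 × (65 − 86) = 74.24 → 74

(124, 42, 74)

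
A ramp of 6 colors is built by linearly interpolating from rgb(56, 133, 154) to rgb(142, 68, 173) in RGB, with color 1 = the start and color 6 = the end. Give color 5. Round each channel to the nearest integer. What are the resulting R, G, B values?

(125, 81, 169)

With 6 swatches and endpoints inclusive, swatch 5 sits at t = (5 − 1)/(6 − 1) = 4/5 ≈ 0.8.
R = 56 + 0.8 × (142 − 56) = 124.8 → 125
G = 133 + 0.8 × (68 − 133) = 81 → 81
B = 154 + 0.8 × (173 − 154) = 169.2 → 169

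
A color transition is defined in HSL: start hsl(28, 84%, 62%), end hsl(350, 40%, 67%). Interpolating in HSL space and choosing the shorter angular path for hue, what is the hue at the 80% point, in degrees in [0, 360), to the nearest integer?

358

Hue: 350 − 28 = 322°, but |322| > 180 so the shorter arc goes the other way: Δh = 322 − 360 = -38°.
H = 28 + 0.8 × (-38) = -2.4 → -2 → -2 mod 360 = 358°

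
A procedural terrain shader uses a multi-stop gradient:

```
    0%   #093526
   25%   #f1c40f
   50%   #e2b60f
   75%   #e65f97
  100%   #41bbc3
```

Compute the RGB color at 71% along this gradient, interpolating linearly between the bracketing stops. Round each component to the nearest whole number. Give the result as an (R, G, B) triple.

(229, 109, 129)

71% lies between the 50% and 75% stops, so the local fraction is t = (71 − 50)/(75 − 50) = 21/25 ≈ 0.84.
#e2b60f → (226, 182, 15); #e65f97 → (230, 95, 151).
R = 226 + 0.84 × (230 − 226) = 229.36 → 229
G = 182 + 0.84 × (95 − 182) = 108.92 → 109
B = 15 + 0.84 × (151 − 15) = 129.24 → 129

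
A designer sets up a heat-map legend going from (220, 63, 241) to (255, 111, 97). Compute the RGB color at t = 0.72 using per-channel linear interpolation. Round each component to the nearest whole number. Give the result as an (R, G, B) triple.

R = 220 + 0.72 × (255 − 220) = 220 + 0.72 × 35 = 245.2 → 245
G = 63 + 0.72 × (111 − 63) = 63 + 0.72 × 48 = 97.56 → 98
B = 241 + 0.72 × (97 − 241) = 241 + 0.72 × -144 = 137.32 → 137

(245, 98, 137)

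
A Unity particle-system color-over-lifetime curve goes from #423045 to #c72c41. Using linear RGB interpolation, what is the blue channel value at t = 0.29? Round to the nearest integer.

68

B₁ = 69 (from #423045), B₂ = 65 (from #c72c41).
B = 69 + 0.29 × (65 − 69) = 67.84 → 68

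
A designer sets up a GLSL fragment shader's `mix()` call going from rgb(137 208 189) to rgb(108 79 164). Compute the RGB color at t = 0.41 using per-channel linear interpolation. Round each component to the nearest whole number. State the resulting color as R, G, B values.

(125, 155, 179)

R = 137 + 0.41 × (108 − 137) = 137 + 0.41 × -29 = 125.11 → 125
G = 208 + 0.41 × (79 − 208) = 208 + 0.41 × -129 = 155.11 → 155
B = 189 + 0.41 × (164 − 189) = 189 + 0.41 × -25 = 178.75 → 179
So the blended color is (125, 155, 179), about #7d9bb3.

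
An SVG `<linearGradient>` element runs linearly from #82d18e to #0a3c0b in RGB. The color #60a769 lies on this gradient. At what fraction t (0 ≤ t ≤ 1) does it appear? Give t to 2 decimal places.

Invert the lerp on the G channel (largest span, 149): t = (167 − 209) / (60 − 209) = -42/-149 = 0.28188.
Check on R: (96 − 130)/(10 − 130) = 0.2833 ✓

0.28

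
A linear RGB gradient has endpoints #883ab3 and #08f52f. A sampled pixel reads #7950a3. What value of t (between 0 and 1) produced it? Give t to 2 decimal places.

Invert the lerp on the G channel (largest span, 187): t = (80 − 58) / (245 − 58) = 22/187 = 0.11765.
Check on R: (121 − 136)/(8 − 136) = 0.1172 ✓

0.12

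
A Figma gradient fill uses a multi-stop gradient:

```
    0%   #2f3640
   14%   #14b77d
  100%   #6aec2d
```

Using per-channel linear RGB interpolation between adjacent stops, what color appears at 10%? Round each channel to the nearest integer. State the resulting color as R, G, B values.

10% lies between the 0% and 14% stops, so the local fraction is t = (10 − 0)/(14 − 0) = 10/14 ≈ 0.7143.
#2f3640 → (47, 54, 64); #14b77d → (20, 183, 125).
R = 47 + 0.7143 × (20 − 47) = 27.714 → 28
G = 54 + 0.7143 × (183 − 54) = 146.145 → 146
B = 64 + 0.7143 × (125 − 64) = 107.572 → 108

(28, 146, 108)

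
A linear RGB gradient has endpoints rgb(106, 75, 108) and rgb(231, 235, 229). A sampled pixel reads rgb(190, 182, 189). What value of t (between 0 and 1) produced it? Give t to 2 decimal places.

Invert the lerp on the G channel (largest span, 160): t = (182 − 75) / (235 − 75) = 107/160 = 0.66875.
Check on R: (190 − 106)/(231 − 106) = 0.672 ✓

0.67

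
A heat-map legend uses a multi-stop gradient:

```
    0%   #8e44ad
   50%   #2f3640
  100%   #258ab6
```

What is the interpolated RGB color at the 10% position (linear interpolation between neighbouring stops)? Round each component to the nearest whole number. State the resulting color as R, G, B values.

10% lies between the 0% and 50% stops, so the local fraction is t = (10 − 0)/(50 − 0) = 10/50 ≈ 0.2.
#8e44ad → (142, 68, 173); #2f3640 → (47, 54, 64).
R = 142 + 0.2 × (47 − 142) = 123 → 123
G = 68 + 0.2 × (54 − 68) = 65.2 → 65
B = 173 + 0.2 × (64 − 173) = 151.2 → 151

(123, 65, 151)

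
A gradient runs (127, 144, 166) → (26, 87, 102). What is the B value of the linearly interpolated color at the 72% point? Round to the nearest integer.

120

B = 166 + 0.72 × (102 − 166) = 119.92 → 120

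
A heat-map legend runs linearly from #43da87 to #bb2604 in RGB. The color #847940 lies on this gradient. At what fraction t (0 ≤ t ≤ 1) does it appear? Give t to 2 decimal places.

Invert the lerp on the G channel (largest span, 180): t = (121 − 218) / (38 − 218) = -97/-180 = 0.53889.
Check on R: (132 − 67)/(187 − 67) = 0.5417 ✓

0.54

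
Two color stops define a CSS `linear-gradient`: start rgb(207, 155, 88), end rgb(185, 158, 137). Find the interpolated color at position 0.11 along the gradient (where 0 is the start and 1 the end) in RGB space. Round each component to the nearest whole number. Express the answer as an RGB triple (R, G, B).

R = 207 + 0.11 × (185 − 207) = 207 + 0.11 × -22 = 204.58 → 205
G = 155 + 0.11 × (158 − 155) = 155 + 0.11 × 3 = 155.33 → 155
B = 88 + 0.11 × (137 − 88) = 88 + 0.11 × 49 = 93.39 → 93
So the blended color is (205, 155, 93), about #cd9b5d.

(205, 155, 93)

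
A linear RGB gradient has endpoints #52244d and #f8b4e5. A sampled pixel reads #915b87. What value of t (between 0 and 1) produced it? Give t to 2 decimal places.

Invert the lerp on the R channel (largest span, 166): t = (145 − 82) / (248 − 82) = 63/166 = 0.37952.
Check on G: (91 − 36)/(180 − 36) = 0.3819 ✓

0.38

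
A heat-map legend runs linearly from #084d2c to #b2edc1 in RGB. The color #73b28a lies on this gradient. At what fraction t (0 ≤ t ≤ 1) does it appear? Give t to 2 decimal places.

0.63

Invert the lerp on the R channel (largest span, 170): t = (115 − 8) / (178 − 8) = 107/170 = 0.62941.
Check on G: (178 − 77)/(237 − 77) = 0.6312 ✓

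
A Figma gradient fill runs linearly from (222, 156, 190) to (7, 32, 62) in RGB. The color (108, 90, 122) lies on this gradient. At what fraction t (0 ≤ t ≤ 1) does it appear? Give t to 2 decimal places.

Invert the lerp on the R channel (largest span, 215): t = (108 − 222) / (7 − 222) = -114/-215 = 0.53023.
Check on G: (90 − 156)/(32 − 156) = 0.5323 ✓

0.53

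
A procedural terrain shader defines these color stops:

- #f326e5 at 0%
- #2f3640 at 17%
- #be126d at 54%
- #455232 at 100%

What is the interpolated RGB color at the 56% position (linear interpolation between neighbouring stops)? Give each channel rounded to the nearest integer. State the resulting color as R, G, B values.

(185, 21, 106)

56% lies between the 54% and 100% stops, so the local fraction is t = (56 − 54)/(100 − 54) = 2/46 ≈ 0.0435.
#be126d → (190, 18, 109); #455232 → (69, 82, 50).
R = 190 + 0.0435 × (69 − 190) = 184.737 → 185
G = 18 + 0.0435 × (82 − 18) = 20.784 → 21
B = 109 + 0.0435 × (50 − 109) = 106.433 → 106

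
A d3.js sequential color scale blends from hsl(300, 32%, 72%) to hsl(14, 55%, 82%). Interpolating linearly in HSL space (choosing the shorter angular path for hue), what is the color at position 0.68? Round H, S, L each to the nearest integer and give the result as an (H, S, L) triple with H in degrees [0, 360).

Hue: 14 − 300 = -286°, but |-286| > 180 so the shorter arc goes the other way: Δh = -286 + 360 = 74°.
H = 300 + 0.68 × (74) = 350.32 → 350°
S = 32 + 0.68 × (55 − 32) = 47.64 → 48%
L = 72 + 0.68 × (82 − 72) = 78.8 → 79%

(350, 48, 79)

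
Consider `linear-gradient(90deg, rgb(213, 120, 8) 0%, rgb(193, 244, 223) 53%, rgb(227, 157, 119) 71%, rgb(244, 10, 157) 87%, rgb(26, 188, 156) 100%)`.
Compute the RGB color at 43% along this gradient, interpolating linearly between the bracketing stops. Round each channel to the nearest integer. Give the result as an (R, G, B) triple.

43% lies between the 0% and 53% stops, so the local fraction is t = (43 − 0)/(53 − 0) = 43/53 ≈ 0.8113.
R = 213 + 0.8113 × (193 − 213) = 196.774 → 197
G = 120 + 0.8113 × (244 − 120) = 220.601 → 221
B = 8 + 0.8113 × (223 − 8) = 182.43 → 182

(197, 221, 182)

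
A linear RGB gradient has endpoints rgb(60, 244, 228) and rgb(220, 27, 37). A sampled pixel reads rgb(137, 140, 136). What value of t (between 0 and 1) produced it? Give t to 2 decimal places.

0.48

Invert the lerp on the G channel (largest span, 217): t = (140 − 244) / (27 − 244) = -104/-217 = 0.47926.
Check on R: (137 − 60)/(220 − 60) = 0.4813 ✓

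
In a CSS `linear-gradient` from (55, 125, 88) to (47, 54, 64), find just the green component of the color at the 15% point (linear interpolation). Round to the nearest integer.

G = 125 + 0.15 × (54 − 125) = 114.35 → 114

114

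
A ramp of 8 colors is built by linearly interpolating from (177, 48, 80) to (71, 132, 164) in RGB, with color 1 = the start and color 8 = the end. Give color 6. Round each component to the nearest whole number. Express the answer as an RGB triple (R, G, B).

With 8 swatches and endpoints inclusive, swatch 6 sits at t = (6 − 1)/(8 − 1) = 5/7 ≈ 0.7143.
R = 177 + 0.7143 × (71 − 177) = 101.284 → 101
G = 48 + 0.7143 × (132 − 48) = 108.001 → 108
B = 80 + 0.7143 × (164 − 80) = 140.001 → 140

(101, 108, 140)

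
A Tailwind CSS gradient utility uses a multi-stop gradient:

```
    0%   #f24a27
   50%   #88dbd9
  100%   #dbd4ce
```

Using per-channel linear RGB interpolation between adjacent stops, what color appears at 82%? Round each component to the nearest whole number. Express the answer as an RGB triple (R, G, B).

(189, 215, 210)

82% lies between the 50% and 100% stops, so the local fraction is t = (82 − 50)/(100 − 50) = 32/50 ≈ 0.64.
#88dbd9 → (136, 219, 217); #dbd4ce → (219, 212, 206).
R = 136 + 0.64 × (219 − 136) = 189.12 → 189
G = 219 + 0.64 × (212 − 219) = 214.52 → 215
B = 217 + 0.64 × (206 − 217) = 209.96 → 210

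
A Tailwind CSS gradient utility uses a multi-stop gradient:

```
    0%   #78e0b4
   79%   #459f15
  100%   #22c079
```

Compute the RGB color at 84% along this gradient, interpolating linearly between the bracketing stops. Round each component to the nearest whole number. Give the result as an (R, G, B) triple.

(61, 167, 45)

84% lies between the 79% and 100% stops, so the local fraction is t = (84 − 79)/(100 − 79) = 5/21 ≈ 0.2381.
#459f15 → (69, 159, 21); #22c079 → (34, 192, 121).
R = 69 + 0.2381 × (34 − 69) = 60.666 → 61
G = 159 + 0.2381 × (192 − 159) = 166.857 → 167
B = 21 + 0.2381 × (121 − 21) = 44.81 → 45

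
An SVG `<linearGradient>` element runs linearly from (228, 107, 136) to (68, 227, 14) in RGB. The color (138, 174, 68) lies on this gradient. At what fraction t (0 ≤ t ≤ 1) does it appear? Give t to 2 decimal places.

0.56

Invert the lerp on the R channel (largest span, 160): t = (138 − 228) / (68 − 228) = -90/-160 = 0.5625.
Check on G: (174 − 107)/(227 − 107) = 0.5583 ✓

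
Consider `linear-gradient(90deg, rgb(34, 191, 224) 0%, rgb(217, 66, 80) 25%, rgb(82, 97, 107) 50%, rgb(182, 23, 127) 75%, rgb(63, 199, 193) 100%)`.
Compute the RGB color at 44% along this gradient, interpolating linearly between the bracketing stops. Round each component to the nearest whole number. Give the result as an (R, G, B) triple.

(114, 90, 101)

44% lies between the 25% and 50% stops, so the local fraction is t = (44 − 25)/(50 − 25) = 19/25 ≈ 0.76.
R = 217 + 0.76 × (82 − 217) = 114.4 → 114
G = 66 + 0.76 × (97 − 66) = 89.56 → 90
B = 80 + 0.76 × (107 − 80) = 100.52 → 101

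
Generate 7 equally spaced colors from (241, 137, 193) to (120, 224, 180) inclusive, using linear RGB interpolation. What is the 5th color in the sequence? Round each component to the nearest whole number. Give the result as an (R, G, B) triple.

With 7 swatches and endpoints inclusive, swatch 5 sits at t = (5 − 1)/(7 − 1) = 4/6 ≈ 0.6667.
R = 241 + 0.6667 × (120 − 241) = 160.329 → 160
G = 137 + 0.6667 × (224 − 137) = 195.003 → 195
B = 193 + 0.6667 × (180 − 193) = 184.333 → 184

(160, 195, 184)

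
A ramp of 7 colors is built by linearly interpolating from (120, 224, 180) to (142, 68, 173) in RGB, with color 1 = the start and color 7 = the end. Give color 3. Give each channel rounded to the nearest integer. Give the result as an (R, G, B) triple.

(127, 172, 178)

With 7 swatches and endpoints inclusive, swatch 3 sits at t = (3 − 1)/(7 − 1) = 2/6 ≈ 0.3333.
R = 120 + 0.3333 × (142 − 120) = 127.333 → 127
G = 224 + 0.3333 × (68 − 224) = 172.005 → 172
B = 180 + 0.3333 × (173 − 180) = 177.667 → 178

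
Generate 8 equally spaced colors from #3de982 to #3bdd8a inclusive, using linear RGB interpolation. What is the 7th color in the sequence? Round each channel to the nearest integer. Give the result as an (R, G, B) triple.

With 8 swatches and endpoints inclusive, swatch 7 sits at t = (7 − 1)/(8 − 1) = 6/7 ≈ 0.8571.
#3de982 → (61, 233, 130); #3bdd8a → (59, 221, 138).
R = 61 + 0.8571 × (59 − 61) = 59.286 → 59
G = 233 + 0.8571 × (221 − 233) = 222.715 → 223
B = 130 + 0.8571 × (138 − 130) = 136.857 → 137

(59, 223, 137)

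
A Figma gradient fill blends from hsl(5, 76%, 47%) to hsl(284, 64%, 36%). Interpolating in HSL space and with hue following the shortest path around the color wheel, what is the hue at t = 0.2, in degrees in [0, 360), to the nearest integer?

349

Hue: 284 − 5 = 279°, but |279| > 180 so the shorter arc goes the other way: Δh = 279 − 360 = -81°.
H = 5 + 0.2 × (-81) = -11.2 → -11 → -11 mod 360 = 349°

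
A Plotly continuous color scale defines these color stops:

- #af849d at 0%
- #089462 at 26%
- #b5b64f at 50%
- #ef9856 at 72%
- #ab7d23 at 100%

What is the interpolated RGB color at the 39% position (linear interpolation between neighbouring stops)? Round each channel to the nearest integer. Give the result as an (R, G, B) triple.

(102, 166, 88)

39% lies between the 26% and 50% stops, so the local fraction is t = (39 − 26)/(50 − 26) = 13/24 ≈ 0.5417.
#089462 → (8, 148, 98); #b5b64f → (181, 182, 79).
R = 8 + 0.5417 × (181 − 8) = 101.714 → 102
G = 148 + 0.5417 × (182 − 148) = 166.418 → 166
B = 98 + 0.5417 × (79 − 98) = 87.708 → 88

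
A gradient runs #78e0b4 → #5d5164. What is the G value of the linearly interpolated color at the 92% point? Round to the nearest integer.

G₁ = 224 (from #78e0b4), G₂ = 81 (from #5d5164).
G = 224 + 0.92 × (81 − 224) = 92.44 → 92

92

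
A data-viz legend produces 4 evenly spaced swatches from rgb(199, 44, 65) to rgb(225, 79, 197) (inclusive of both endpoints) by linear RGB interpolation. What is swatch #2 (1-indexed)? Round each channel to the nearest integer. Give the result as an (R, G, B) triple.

With 4 swatches and endpoints inclusive, swatch 2 sits at t = (2 − 1)/(4 − 1) = 1/3 ≈ 0.3333.
R = 199 + 0.3333 × (225 − 199) = 207.666 → 208
G = 44 + 0.3333 × (79 − 44) = 55.666 → 56
B = 65 + 0.3333 × (197 − 65) = 108.996 → 109

(208, 56, 109)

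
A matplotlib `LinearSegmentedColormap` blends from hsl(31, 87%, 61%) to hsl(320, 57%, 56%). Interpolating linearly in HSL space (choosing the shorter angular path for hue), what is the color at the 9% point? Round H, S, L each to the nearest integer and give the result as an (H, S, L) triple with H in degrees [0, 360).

Hue: 320 − 31 = 289°, but |289| > 180 so the shorter arc goes the other way: Δh = 289 − 360 = -71°.
H = 31 + 0.09 × (-71) = 24.61 → 25°
S = 87 + 0.09 × (57 − 87) = 84.3 → 84%
L = 61 + 0.09 × (56 − 61) = 60.55 → 61%

(25, 84, 61)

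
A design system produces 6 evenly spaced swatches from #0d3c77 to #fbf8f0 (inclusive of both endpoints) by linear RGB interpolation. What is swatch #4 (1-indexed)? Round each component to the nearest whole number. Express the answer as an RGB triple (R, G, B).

With 6 swatches and endpoints inclusive, swatch 4 sits at t = (4 − 1)/(6 − 1) = 3/5 ≈ 0.6.
#0d3c77 → (13, 60, 119); #fbf8f0 → (251, 248, 240).
R = 13 + 0.6 × (251 − 13) = 155.8 → 156
G = 60 + 0.6 × (248 − 60) = 172.8 → 173
B = 119 + 0.6 × (240 − 119) = 191.6 → 192

(156, 173, 192)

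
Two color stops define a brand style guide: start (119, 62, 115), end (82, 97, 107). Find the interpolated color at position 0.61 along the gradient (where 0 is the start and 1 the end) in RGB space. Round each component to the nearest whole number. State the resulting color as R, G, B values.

R = 119 + 0.61 × (82 − 119) = 119 + 0.61 × -37 = 96.43 → 96
G = 62 + 0.61 × (97 − 62) = 62 + 0.61 × 35 = 83.35 → 83
B = 115 + 0.61 × (107 − 115) = 115 + 0.61 × -8 = 110.12 → 110
So the blended color is (96, 83, 110), about #60536e.

(96, 83, 110)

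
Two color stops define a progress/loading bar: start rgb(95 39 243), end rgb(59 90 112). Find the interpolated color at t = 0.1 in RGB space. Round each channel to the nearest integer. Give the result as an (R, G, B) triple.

R = 95 + 0.1 × (59 − 95) = 95 + 0.1 × -36 = 91.4 → 91
G = 39 + 0.1 × (90 − 39) = 39 + 0.1 × 51 = 44.1 → 44
B = 243 + 0.1 × (112 − 243) = 243 + 0.1 × -131 = 229.9 → 230
So the blended color is (91, 44, 230), about #5b2ce6.

(91, 44, 230)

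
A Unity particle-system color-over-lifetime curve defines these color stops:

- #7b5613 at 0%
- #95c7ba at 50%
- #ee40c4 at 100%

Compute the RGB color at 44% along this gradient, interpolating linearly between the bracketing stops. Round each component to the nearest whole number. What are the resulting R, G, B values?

44% lies between the 0% and 50% stops, so the local fraction is t = (44 − 0)/(50 − 0) = 44/50 ≈ 0.88.
#7b5613 → (123, 86, 19); #95c7ba → (149, 199, 186).
R = 123 + 0.88 × (149 − 123) = 145.88 → 146
G = 86 + 0.88 × (199 − 86) = 185.44 → 185
B = 19 + 0.88 × (186 − 19) = 165.96 → 166

(146, 185, 166)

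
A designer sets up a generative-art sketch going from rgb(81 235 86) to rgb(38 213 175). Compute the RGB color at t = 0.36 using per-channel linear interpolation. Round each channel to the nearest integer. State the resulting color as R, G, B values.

(66, 227, 118)

R = 81 + 0.36 × (38 − 81) = 81 + 0.36 × -43 = 65.52 → 66
G = 235 + 0.36 × (213 − 235) = 235 + 0.36 × -22 = 227.08 → 227
B = 86 + 0.36 × (175 − 86) = 86 + 0.36 × 89 = 118.04 → 118
So the blended color is (66, 227, 118), about #42e376.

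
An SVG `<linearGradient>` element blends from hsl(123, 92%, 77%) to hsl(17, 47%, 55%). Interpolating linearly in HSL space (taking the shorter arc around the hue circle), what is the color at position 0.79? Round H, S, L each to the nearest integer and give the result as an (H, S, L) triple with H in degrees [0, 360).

Hue arc: Δh = 17 − 123 = -106° (|Δh| ≤ 180, already the shorter path).
H = 123 + 0.79 × (-106) = 39.26 → 39°
S = 92 + 0.79 × (47 − 92) = 56.45 → 56%
L = 77 + 0.79 × (55 − 77) = 59.62 → 60%

(39, 56, 60)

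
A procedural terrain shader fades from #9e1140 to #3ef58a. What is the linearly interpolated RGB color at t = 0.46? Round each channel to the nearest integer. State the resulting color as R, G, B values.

(114, 122, 98)

#9e1140 → (158, 17, 64); #3ef58a → (62, 245, 138).
R = 158 + 0.46 × (62 − 158) = 158 + 0.46 × -96 = 113.84 → 114
G = 17 + 0.46 × (245 − 17) = 17 + 0.46 × 228 = 121.88 → 122
B = 64 + 0.46 × (138 − 64) = 64 + 0.46 × 74 = 98.04 → 98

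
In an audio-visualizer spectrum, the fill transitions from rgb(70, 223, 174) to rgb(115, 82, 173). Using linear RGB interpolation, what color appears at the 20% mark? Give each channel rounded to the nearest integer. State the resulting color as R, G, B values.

20% corresponds to t = 0.2.
R = 70 + 0.2 × (115 − 70) = 70 + 0.2 × 45 = 79 → 79
G = 223 + 0.2 × (82 − 223) = 223 + 0.2 × -141 = 194.8 → 195
B = 174 + 0.2 × (173 − 174) = 174 + 0.2 × -1 = 173.8 → 174

(79, 195, 174)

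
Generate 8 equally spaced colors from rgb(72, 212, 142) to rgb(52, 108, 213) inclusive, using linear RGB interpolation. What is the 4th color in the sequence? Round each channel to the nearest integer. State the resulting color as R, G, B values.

(63, 167, 172)

With 8 swatches and endpoints inclusive, swatch 4 sits at t = (4 − 1)/(8 − 1) = 3/7 ≈ 0.4286.
R = 72 + 0.4286 × (52 − 72) = 63.428 → 63
G = 212 + 0.4286 × (108 − 212) = 167.426 → 167
B = 142 + 0.4286 × (213 − 142) = 172.431 → 172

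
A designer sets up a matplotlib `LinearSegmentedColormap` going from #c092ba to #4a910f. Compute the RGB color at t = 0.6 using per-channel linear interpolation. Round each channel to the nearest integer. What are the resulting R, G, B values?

#c092ba → (192, 146, 186); #4a910f → (74, 145, 15).
R = 192 + 0.6 × (74 − 192) = 192 + 0.6 × -118 = 121.2 → 121
G = 146 + 0.6 × (145 − 146) = 146 + 0.6 × -1 = 145.4 → 145
B = 186 + 0.6 × (15 − 186) = 186 + 0.6 × -171 = 83.4 → 83

(121, 145, 83)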